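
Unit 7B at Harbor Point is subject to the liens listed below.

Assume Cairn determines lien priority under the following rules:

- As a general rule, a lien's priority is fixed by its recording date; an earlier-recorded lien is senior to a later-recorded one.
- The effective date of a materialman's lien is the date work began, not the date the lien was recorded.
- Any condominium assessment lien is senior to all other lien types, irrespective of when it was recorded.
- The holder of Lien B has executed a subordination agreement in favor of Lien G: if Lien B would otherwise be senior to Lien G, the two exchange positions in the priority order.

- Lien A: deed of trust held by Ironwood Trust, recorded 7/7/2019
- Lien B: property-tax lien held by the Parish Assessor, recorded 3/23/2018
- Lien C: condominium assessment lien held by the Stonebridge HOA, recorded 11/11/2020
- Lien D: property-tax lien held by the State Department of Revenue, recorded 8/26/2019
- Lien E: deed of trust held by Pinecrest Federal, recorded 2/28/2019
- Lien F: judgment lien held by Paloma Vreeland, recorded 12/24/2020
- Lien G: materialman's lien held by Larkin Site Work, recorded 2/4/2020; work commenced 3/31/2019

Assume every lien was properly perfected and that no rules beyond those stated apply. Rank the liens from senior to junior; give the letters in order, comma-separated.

C, G, E, B, A, D, F

Adjusting effective dates: G is treated as recorded 3/31/2019, the work-commencement date.
As a condominium assessment lien, C is senior to every other lien.
Among the remaining liens, by effective date: B (3/23/2018), E (2/28/2019), G (3/31/2019), A (7/7/2019), D (8/26/2019), F (12/24/2020).
B would otherwise be senior to G, so under the subordination agreement B and G exchange positions.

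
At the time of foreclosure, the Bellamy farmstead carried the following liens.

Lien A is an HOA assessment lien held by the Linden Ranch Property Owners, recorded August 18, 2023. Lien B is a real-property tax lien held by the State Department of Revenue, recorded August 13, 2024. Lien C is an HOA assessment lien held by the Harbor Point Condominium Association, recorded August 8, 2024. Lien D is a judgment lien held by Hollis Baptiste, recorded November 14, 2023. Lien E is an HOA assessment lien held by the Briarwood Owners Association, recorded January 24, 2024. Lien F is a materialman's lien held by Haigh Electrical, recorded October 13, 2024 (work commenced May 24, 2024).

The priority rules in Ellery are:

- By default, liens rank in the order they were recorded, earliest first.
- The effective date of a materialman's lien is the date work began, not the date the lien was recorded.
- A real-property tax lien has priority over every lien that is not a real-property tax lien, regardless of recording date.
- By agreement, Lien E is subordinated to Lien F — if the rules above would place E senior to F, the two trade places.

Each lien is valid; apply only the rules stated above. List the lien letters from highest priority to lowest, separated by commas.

First, effective dates: F relates back to May 24, 2024 (work commenced).
B is a real-property tax lien and takes priority over every other lien.
Ordering the rest by effective date: A (August 18, 2023), D (November 14, 2023), E (January 24, 2024), F (May 24, 2024), C (August 8, 2024).
Because E would otherwise rank above F, the subordination swaps them.

B, A, D, F, E, C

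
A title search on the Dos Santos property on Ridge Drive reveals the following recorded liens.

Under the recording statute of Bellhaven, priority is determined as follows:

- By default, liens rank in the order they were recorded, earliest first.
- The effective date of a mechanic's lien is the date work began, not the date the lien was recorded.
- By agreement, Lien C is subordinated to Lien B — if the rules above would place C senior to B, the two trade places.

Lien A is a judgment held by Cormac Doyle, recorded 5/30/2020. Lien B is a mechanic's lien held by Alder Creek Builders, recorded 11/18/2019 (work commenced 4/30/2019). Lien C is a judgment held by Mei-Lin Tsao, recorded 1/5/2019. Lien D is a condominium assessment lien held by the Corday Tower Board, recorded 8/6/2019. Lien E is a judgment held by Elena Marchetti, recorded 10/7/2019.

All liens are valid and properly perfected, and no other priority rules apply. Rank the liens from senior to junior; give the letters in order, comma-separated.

B, C, D, E, A

Effective dates: B is treated as recorded 4/30/2019, the work-commencement date.
By effective date: C (1/5/2019), B (4/30/2019), D (8/6/2019), E (10/7/2019), A (5/30/2020).
C is senior to B before the subordination, so the two trade places.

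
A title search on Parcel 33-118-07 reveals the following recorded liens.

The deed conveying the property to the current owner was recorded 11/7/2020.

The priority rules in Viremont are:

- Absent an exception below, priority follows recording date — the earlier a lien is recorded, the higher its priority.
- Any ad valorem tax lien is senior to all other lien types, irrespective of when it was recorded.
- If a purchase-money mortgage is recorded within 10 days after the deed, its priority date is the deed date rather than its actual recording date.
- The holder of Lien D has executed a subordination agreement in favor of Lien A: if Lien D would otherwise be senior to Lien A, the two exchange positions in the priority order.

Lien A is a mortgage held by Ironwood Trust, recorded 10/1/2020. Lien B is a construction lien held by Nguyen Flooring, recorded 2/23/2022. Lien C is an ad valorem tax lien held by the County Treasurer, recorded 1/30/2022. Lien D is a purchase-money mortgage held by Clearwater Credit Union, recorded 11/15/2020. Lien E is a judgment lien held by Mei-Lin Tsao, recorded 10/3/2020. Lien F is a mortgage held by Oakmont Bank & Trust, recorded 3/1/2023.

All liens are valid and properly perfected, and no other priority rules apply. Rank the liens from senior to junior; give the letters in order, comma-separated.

Effective dates after the stated exceptions: D was recorded within the 10-day window, so its effective date is the deed date 11/7/2020.
As an ad valorem tax lien, C is senior to every other lien.
Among the remaining liens, by effective date: A (10/1/2020), E (10/3/2020), D (11/7/2020), B (2/23/2022), F (3/1/2023).
D already ranks below A; the subordination has no effect.

C, A, E, D, B, F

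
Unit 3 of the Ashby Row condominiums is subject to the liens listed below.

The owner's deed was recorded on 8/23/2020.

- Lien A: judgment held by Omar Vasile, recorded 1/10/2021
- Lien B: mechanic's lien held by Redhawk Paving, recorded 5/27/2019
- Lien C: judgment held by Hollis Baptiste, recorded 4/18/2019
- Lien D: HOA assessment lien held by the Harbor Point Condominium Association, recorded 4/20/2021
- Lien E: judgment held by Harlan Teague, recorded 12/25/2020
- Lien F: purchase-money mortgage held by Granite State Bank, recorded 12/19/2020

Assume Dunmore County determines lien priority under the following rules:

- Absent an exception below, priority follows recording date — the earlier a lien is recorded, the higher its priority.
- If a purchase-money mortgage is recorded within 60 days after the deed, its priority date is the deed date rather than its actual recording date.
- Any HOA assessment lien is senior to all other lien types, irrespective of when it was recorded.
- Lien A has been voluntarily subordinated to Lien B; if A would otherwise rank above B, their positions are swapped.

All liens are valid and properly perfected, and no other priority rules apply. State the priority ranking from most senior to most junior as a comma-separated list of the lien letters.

D, C, B, F, E, A

Effective dates after the stated exceptions: F missed the 60-day window (118 days after the deed), so its recording date stands.
D, as an HOA assessment lien, has superpriority and ranks first.
Ordering the rest by effective date: C (4/18/2019), B (5/27/2019), F (12/19/2020), E (12/25/2020), A (1/10/2021).
A is already junior to B, so the subordination agreement changes nothing.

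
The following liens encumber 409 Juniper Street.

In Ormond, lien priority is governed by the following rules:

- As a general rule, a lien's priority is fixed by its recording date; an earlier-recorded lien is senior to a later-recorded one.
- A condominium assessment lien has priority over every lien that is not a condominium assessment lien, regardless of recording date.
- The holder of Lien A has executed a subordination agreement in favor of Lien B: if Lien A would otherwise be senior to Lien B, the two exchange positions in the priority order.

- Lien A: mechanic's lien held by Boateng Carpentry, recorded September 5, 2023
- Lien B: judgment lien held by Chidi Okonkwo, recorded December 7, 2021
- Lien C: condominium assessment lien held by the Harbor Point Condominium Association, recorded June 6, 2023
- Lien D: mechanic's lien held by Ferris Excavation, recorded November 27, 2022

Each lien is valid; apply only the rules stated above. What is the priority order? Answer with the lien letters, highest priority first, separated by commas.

As a condominium assessment lien, C is senior to every other lien.
Ordering the rest by effective date: B (December 7, 2021), D (November 27, 2022), A (September 5, 2023).
Since A is not senior to B, the subordination leaves the order unchanged.

C, B, D, A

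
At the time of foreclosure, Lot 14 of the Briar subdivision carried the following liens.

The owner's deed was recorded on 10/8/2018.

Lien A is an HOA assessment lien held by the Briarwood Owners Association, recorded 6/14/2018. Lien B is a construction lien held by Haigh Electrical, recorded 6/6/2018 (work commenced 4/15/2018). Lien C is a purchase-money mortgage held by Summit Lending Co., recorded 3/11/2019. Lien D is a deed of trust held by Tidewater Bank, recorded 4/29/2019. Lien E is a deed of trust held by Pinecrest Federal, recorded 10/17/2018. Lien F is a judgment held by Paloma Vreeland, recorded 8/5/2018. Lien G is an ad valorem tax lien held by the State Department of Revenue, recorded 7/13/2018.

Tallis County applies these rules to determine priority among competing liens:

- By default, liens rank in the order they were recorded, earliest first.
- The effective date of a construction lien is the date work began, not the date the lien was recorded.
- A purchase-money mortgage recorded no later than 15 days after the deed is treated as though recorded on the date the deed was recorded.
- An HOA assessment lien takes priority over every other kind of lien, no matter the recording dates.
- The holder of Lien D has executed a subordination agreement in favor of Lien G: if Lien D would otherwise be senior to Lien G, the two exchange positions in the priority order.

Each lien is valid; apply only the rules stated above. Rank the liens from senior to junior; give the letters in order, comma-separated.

A, B, G, F, E, C, D

Effective dates: B relates back to 4/15/2018 (work commenced); C was recorded 154 days after the deed — beyond 15 days — so no relation-back applies.
A, as an HOA assessment lien, has superpriority and ranks first.
Remaining liens by effective date: B (4/15/2018), G (7/13/2018), F (8/5/2018), E (10/17/2018), C (3/11/2019), D (4/29/2019).
Since D is not senior to G, the subordination leaves the order unchanged.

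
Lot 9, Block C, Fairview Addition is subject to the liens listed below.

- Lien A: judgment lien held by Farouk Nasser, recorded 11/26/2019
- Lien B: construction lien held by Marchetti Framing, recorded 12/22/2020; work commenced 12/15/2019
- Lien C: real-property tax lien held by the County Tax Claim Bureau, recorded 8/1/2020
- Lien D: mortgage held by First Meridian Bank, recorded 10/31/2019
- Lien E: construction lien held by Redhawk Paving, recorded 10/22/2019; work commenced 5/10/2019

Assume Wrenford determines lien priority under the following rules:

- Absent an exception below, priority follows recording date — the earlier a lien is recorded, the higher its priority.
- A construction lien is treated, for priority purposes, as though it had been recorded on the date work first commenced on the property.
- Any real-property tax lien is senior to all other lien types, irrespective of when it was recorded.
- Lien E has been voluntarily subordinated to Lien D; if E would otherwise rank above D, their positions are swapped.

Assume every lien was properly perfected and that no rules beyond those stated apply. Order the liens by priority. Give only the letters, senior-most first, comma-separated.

C, D, E, A, B

Adjusting effective dates: B relates back to 12/15/2019 (work commenced); E's effective date is 5/10/2019, when work began.
C is a real-property tax lien, so it outranks all other liens regardless of date.
Ordering the rest by effective date: E (5/10/2019), D (10/31/2019), A (11/26/2019), B (12/15/2019).
Because E would otherwise rank above D, the subordination swaps them.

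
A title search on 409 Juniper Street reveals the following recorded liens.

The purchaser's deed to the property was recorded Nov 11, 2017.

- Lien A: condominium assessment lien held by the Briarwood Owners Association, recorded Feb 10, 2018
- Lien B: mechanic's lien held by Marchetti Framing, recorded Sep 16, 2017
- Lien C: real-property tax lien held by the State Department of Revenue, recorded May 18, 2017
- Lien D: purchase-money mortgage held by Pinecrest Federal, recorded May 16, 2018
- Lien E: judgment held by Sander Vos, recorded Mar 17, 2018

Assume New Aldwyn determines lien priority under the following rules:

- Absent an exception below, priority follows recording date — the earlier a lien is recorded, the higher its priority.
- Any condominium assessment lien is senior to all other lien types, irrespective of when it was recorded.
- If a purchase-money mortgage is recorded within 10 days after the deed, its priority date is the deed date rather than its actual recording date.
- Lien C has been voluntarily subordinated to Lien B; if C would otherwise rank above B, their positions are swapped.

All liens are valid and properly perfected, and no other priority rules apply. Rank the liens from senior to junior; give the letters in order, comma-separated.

A, B, C, E, D

Adjusting effective dates: D was recorded 186 days after the deed, outside the 10-day window, so it keeps its recording date.
As a condominium assessment lien, A is senior to every other lien.
Ordering the rest by effective date: C (May 18, 2017), B (Sep 16, 2017), E (Mar 17, 2018), D (May 16, 2018).
The subordination applies — C was senior to B — so C and B swap.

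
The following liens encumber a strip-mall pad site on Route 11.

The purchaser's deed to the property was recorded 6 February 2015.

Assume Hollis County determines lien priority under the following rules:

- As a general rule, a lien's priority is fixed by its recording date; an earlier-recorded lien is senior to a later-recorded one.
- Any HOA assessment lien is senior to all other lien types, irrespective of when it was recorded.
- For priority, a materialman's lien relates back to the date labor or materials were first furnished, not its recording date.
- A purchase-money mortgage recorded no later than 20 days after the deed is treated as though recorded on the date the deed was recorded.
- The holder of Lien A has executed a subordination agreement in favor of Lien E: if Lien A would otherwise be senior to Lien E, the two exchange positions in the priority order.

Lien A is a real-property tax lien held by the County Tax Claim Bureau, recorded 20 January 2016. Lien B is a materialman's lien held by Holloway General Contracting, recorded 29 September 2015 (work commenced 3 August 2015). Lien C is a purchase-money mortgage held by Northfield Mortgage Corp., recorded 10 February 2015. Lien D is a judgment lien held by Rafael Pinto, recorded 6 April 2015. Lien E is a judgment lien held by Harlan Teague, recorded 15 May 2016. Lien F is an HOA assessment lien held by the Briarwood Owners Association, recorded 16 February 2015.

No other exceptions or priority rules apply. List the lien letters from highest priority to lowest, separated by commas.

Effective dates: B relates back to 3 August 2015 (work commenced); C's effective date is the deed date, 6 February 2015.
F, as an HOA assessment lien, has superpriority and ranks first.
Among the remaining liens, by effective date: C (6 February 2015), D (6 April 2015), B (3 August 2015), A (20 January 2016), E (15 May 2016).
Because A would otherwise rank above E, the subordination swaps them.

F, C, D, B, E, A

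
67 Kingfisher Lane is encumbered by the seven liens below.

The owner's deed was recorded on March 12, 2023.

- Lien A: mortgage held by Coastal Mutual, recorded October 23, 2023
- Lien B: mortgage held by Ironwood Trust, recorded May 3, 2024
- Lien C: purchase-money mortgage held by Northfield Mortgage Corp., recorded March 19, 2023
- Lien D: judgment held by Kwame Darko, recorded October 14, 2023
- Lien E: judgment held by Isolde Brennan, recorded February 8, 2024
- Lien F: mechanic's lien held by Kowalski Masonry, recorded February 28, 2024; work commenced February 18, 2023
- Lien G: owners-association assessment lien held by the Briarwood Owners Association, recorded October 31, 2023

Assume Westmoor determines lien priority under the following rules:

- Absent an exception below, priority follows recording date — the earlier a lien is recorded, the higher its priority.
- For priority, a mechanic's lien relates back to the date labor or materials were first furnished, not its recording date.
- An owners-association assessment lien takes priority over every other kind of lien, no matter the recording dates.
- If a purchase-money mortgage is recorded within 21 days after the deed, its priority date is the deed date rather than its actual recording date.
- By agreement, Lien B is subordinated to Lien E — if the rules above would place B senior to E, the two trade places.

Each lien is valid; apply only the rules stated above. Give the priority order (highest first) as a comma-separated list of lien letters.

Effective dates: C relates back to the deed date March 12, 2023; F relates back to February 18, 2023 (work commenced).
As an owners-association assessment lien, G is senior to every other lien.
The other liens, earliest effective date first: F (February 18, 2023), C (March 12, 2023), D (October 14, 2023), A (October 23, 2023), E (February 8, 2024), B (May 3, 2024).
B is already junior to E, so the subordination agreement changes nothing.

G, F, C, D, A, E, B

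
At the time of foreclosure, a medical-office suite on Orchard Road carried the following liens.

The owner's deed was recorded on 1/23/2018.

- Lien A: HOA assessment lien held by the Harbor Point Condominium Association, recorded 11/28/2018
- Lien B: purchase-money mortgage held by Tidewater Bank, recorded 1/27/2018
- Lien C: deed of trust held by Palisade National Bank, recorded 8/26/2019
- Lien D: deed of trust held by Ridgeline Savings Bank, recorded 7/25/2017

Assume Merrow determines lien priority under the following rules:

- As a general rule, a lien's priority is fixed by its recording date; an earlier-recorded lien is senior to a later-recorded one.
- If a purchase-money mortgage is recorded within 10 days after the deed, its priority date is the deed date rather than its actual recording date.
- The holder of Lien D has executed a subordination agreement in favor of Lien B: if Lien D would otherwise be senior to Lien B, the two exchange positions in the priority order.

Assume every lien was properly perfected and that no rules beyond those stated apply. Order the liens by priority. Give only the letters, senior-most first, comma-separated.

Adjusting effective dates: B's effective date is the deed date, 1/23/2018.
Ordering by effective date: D (7/25/2017), B (1/23/2018), A (11/28/2018), C (8/26/2019).
D is senior to B before the subordination, so the two trade places.

B, D, A, C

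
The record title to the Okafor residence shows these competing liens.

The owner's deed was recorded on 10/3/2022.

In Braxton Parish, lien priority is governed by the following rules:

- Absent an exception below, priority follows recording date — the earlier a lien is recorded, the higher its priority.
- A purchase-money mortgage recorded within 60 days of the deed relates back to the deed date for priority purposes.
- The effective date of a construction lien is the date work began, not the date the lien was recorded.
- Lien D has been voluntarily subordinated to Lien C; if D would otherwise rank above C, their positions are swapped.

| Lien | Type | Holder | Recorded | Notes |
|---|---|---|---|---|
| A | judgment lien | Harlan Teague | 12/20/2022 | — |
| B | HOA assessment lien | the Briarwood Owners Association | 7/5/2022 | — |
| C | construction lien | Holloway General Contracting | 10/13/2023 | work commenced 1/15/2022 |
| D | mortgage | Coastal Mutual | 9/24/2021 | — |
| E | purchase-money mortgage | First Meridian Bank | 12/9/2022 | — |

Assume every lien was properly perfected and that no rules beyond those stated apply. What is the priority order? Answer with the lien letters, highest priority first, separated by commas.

Effective dates: C's effective date is 1/15/2022, when work began; E was recorded 67 days after the deed, outside the 60-day window, so it keeps its recording date.
By effective date, earliest first: D (9/24/2021), C (1/15/2022), B (7/5/2022), E (12/9/2022), A (12/20/2022).
D is senior to C before the subordination, so the two trade places.

C, D, B, E, A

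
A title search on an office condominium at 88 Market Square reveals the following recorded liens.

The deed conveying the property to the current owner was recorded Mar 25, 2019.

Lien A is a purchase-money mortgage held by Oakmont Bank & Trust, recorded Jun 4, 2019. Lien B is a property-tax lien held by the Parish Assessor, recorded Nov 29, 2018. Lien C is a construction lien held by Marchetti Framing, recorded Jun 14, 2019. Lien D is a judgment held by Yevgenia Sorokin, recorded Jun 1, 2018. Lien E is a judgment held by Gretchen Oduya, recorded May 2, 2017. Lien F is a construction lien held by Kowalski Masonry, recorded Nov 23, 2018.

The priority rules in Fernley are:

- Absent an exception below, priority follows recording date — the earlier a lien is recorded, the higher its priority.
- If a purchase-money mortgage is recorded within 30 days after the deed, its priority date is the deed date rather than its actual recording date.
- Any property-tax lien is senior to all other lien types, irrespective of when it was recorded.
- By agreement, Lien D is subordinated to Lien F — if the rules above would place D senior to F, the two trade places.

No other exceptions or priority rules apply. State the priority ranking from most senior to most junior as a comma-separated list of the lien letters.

B, E, F, D, A, C

Effective dates after the stated exceptions: A was recorded 71 days after the deed, outside the 30-day window, so it keeps its recording date.
B, as a property-tax lien, has superpriority and ranks first.
The other liens, earliest effective date first: E (May 2, 2017), D (Jun 1, 2018), F (Nov 23, 2018), A (Jun 4, 2019), C (Jun 14, 2019).
Because D would otherwise rank above F, the subordination swaps them.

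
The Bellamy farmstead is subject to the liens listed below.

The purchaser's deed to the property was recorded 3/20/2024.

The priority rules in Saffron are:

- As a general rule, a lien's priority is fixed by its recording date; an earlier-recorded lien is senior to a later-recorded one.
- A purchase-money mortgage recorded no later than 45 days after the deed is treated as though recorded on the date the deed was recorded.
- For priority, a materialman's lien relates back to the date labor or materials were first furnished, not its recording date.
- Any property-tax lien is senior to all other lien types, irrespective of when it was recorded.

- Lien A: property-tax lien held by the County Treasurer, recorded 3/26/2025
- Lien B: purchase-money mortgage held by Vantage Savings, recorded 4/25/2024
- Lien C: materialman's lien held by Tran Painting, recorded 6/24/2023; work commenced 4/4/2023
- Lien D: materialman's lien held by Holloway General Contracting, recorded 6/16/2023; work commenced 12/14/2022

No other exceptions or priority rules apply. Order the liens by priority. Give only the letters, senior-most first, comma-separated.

A, D, C, B

Effective dates after the stated exceptions: B was recorded within the 45-day window, so its effective date is the deed date 3/20/2024; C's effective date is 4/4/2023, when work began; D relates back to 12/14/2022 (work commenced).
A, as a property-tax lien, has superpriority and ranks first.
Ordering the rest by effective date: D (12/14/2022), C (4/4/2023), B (3/20/2024).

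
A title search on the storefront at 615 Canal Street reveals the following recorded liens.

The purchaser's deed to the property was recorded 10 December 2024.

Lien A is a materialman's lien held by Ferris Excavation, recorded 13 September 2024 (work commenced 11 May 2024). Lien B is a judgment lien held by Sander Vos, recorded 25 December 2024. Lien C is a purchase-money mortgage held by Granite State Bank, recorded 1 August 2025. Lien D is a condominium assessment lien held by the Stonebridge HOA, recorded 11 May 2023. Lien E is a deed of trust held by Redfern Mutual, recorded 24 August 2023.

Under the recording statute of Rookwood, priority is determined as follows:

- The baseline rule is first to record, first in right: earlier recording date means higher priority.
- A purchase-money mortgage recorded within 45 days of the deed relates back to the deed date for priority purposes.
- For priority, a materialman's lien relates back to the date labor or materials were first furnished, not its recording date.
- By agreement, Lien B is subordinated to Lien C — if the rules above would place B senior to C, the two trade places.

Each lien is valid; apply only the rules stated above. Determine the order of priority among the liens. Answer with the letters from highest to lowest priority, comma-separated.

First, effective dates: A is treated as recorded 11 May 2024, the work-commencement date; C was recorded 234 days after the deed, outside the 45-day window, so it keeps its recording date.
Sorted by effective date: D (11 May 2023), E (24 August 2023), A (11 May 2024), B (25 December 2024), C (1 August 2025).
The subordination applies — B was senior to C — so B and C swap.

D, E, A, C, B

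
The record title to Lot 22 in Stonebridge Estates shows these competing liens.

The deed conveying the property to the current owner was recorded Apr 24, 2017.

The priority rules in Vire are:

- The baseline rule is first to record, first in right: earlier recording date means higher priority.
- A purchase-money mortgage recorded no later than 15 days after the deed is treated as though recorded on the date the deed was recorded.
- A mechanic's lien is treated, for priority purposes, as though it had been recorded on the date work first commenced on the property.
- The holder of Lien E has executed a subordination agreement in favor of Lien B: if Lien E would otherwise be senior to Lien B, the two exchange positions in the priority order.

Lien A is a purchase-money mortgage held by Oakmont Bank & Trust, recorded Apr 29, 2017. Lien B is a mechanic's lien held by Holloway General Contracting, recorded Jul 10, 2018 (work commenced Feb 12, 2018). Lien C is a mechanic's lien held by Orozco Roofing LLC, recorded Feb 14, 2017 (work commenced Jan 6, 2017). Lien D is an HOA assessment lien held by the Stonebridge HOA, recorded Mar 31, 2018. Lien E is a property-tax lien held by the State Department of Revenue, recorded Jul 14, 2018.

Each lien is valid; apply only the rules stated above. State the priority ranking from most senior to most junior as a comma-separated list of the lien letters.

Adjusting effective dates: A was recorded within the 15-day window, so its effective date is the deed date Apr 24, 2017; B relates back to Feb 12, 2018 (work commenced); C is treated as recorded Jan 6, 2017, the work-commencement date.
Ordering by effective date: C (Jan 6, 2017), A (Apr 24, 2017), B (Feb 12, 2018), D (Mar 31, 2018), E (Jul 14, 2018).
E already ranks below B; the subordination has no effect.

C, A, B, D, E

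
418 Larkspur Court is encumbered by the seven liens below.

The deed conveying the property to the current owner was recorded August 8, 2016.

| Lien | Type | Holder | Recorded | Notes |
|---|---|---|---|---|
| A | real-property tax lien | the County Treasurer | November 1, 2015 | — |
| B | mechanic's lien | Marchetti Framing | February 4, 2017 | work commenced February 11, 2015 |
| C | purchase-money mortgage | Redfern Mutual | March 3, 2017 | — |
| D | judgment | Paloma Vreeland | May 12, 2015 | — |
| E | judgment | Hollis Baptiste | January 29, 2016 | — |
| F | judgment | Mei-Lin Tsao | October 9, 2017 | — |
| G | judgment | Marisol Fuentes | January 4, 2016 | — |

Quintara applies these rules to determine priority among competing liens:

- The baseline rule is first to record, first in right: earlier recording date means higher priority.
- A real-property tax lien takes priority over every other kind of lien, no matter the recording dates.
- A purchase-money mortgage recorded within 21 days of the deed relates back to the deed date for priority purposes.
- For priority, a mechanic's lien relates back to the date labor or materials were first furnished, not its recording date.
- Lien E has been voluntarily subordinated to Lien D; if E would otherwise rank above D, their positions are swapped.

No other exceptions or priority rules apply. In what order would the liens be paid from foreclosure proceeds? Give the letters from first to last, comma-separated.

A, B, D, G, E, C, F

Effective dates: B relates back to February 11, 2015 (work commenced); C was recorded 207 days after the deed — beyond 21 days — so no relation-back applies.
A is a real-property tax lien and takes priority over every other lien.
The other liens, earliest effective date first: B (February 11, 2015), D (May 12, 2015), G (January 4, 2016), E (January 29, 2016), C (March 3, 2017), F (October 9, 2017).
E is already junior to D, so the subordination agreement changes nothing.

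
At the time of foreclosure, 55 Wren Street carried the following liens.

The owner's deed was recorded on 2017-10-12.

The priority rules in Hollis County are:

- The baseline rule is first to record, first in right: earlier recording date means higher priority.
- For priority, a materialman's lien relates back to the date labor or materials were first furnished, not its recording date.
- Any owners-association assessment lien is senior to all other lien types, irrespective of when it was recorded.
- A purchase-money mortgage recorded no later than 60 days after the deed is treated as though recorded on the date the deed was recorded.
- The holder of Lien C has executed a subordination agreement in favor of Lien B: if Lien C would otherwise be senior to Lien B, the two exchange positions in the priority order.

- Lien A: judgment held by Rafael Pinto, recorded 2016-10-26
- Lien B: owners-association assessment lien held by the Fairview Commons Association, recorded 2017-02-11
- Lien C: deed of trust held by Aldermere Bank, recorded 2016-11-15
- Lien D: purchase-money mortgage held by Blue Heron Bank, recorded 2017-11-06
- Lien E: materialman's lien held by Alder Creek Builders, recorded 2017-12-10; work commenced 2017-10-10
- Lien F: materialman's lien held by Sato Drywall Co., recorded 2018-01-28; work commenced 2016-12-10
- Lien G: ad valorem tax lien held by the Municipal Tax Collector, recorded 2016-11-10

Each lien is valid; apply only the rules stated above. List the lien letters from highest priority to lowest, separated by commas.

B, A, G, C, F, E, D

Effective dates after the stated exceptions: D was recorded within the 60-day window, so its effective date is the deed date 2017-10-12; E is treated as recorded 2017-10-10, the work-commencement date; F relates back to 2016-12-10 (work commenced).
B is an owners-association assessment lien and takes priority over every other lien.
Ordering the rest by effective date: A (2016-10-26), G (2016-11-10), C (2016-11-15), F (2016-12-10), E (2017-10-10), D (2017-10-12).
C already ranks below B; the subordination has no effect.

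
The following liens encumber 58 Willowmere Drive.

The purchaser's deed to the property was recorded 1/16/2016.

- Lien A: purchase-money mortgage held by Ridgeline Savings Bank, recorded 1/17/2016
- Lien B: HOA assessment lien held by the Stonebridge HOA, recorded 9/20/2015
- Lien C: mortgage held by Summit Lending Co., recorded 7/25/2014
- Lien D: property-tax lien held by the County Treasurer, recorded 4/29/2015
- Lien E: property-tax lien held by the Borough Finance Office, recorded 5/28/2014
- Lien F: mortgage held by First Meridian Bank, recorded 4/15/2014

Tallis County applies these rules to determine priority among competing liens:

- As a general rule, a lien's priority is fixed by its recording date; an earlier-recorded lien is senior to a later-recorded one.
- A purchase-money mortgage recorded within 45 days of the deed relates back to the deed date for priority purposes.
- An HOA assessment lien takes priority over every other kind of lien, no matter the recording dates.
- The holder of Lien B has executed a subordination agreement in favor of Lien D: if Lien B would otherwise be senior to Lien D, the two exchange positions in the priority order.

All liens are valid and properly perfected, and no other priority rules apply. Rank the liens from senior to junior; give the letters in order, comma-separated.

D, F, E, C, B, A

Effective dates: A was recorded within the 45-day window, so its effective date is the deed date 1/16/2016.
B, as an HOA assessment lien, has superpriority and ranks first.
The other liens, earliest effective date first: F (4/15/2014), E (5/28/2014), C (7/25/2014), D (4/29/2015), A (1/16/2016).
Because B would otherwise rank above D, the subordination swaps them.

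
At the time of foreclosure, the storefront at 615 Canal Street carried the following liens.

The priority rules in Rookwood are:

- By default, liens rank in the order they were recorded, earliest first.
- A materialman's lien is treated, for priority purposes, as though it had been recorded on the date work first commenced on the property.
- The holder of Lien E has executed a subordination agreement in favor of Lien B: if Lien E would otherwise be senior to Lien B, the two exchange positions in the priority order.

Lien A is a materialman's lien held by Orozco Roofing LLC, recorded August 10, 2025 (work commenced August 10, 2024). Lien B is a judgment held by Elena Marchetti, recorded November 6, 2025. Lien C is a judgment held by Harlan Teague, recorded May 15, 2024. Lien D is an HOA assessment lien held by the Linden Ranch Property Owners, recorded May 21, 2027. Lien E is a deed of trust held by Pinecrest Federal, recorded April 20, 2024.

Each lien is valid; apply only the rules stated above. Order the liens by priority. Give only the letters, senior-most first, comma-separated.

Effective dates after the stated exceptions: A's effective date is August 10, 2024, when work began.
By effective date, earliest first: E (April 20, 2024), C (May 15, 2024), A (August 10, 2024), B (November 6, 2025), D (May 21, 2027).
E is senior to B before the subordination, so the two trade places.

B, C, A, E, D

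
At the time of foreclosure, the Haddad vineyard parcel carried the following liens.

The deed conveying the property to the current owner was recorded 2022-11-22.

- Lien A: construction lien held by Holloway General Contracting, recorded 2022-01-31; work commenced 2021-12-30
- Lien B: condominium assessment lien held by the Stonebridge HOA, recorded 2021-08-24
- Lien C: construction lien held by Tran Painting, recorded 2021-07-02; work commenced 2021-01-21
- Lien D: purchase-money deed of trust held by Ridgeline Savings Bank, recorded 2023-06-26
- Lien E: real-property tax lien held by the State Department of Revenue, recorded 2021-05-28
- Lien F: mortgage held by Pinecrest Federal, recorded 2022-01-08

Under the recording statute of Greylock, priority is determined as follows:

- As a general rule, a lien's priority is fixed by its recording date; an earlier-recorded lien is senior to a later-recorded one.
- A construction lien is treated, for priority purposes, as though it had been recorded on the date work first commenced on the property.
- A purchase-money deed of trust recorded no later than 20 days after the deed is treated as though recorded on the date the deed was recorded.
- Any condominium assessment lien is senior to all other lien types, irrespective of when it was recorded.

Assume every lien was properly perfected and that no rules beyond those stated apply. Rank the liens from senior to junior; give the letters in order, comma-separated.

B, C, E, A, F, D

First, effective dates: A's effective date is 2021-12-30, when work began; C relates back to 2021-01-21 (work commenced); D was recorded 216 days after the deed — beyond 20 days — so no relation-back applies.
B is a condominium assessment lien, so it outranks all other liens regardless of date.
Ordering the rest by effective date: C (2021-01-21), E (2021-05-28), A (2021-12-30), F (2022-01-08), D (2023-06-26).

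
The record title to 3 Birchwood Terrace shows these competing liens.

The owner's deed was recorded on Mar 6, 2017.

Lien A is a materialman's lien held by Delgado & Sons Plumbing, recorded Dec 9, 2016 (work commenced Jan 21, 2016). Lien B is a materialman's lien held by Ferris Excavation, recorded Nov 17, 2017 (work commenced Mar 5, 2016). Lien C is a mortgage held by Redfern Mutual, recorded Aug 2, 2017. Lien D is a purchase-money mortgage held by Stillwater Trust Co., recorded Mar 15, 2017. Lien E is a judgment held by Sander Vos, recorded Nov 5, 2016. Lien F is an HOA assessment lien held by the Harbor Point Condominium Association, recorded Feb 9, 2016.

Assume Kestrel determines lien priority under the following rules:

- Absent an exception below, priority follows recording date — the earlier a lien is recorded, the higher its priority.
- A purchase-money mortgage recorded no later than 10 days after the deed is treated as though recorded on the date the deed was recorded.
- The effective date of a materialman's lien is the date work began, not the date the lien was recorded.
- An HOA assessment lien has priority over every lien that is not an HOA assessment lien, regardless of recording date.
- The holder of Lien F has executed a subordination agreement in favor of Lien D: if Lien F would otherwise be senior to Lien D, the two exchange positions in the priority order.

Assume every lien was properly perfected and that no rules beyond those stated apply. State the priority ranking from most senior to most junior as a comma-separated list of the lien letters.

First, effective dates: A relates back to Jan 21, 2016 (work commenced); B relates back to Mar 5, 2016 (work commenced); D relates back to the deed date Mar 6, 2017.
F, as an HOA assessment lien, has superpriority and ranks first.
The other liens, earliest effective date first: A (Jan 21, 2016), B (Mar 5, 2016), E (Nov 5, 2016), D (Mar 6, 2017), C (Aug 2, 2017).
Because F would otherwise rank above D, the subordination swaps them.

D, A, B, E, F, C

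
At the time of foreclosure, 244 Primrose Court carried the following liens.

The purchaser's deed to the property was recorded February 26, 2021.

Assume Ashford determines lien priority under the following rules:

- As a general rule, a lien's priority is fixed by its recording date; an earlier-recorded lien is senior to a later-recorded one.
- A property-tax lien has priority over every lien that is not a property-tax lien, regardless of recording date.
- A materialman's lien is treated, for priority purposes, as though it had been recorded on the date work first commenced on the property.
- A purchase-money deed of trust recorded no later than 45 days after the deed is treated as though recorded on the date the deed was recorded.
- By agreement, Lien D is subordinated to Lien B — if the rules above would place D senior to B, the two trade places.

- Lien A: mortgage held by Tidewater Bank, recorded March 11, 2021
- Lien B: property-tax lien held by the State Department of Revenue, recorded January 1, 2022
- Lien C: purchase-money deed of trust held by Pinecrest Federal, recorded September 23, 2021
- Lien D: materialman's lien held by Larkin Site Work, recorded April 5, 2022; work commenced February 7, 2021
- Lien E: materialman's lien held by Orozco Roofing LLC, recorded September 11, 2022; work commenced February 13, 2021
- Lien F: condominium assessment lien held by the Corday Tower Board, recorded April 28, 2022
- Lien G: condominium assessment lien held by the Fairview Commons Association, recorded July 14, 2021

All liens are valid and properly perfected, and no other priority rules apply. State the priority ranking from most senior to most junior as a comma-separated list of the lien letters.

B, D, E, A, G, C, F

First, effective dates: C was recorded 209 days after the deed — beyond 45 days — so no relation-back applies; D is treated as recorded February 7, 2021, the work-commencement date; E relates back to February 13, 2021 (work commenced).
B is a property-tax lien and takes priority over every other lien.
Remaining liens by effective date: D (February 7, 2021), E (February 13, 2021), A (March 11, 2021), G (July 14, 2021), C (September 23, 2021), F (April 28, 2022).
D is already junior to B, so the subordination agreement changes nothing.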